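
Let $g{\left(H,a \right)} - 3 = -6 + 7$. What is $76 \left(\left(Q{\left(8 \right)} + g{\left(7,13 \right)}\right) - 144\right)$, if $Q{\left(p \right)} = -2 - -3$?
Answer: $-10564$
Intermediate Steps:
$g{\left(H,a \right)} = 4$ ($g{\left(H,a \right)} = 3 + \left(-6 + 7\right) = 3 + 1 = 4$)
$Q{\left(p \right)} = 1$ ($Q{\left(p \right)} = -2 + 3 = 1$)
$76 \left(\left(Q{\left(8 \right)} + g{\left(7,13 \right)}\right) - 144\right) = 76 \left(\left(1 + 4\right) - 144\right) = 76 \left(5 - 144\right) = 76 \left(-139\right) = -10564$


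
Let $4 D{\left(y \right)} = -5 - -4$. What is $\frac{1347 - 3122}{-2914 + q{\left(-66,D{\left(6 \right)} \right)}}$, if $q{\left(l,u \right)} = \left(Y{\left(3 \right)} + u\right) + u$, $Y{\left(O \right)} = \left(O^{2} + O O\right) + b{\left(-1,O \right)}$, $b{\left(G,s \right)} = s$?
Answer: $\frac{3550}{5787} \approx 0.61344$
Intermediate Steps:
$D{\left(y \right)} = - \frac{1}{4}$ ($D{\left(y \right)} = \frac{-5 - -4}{4} = \frac{-5 + 4}{4} = \frac{1}{4} \left(-1\right) = - \frac{1}{4}$)
$Y{\left(O \right)} = O + 2 O^{2}$ ($Y{\left(O \right)} = \left(O^{2} + O O\right) + O = \left(O^{2} + O^{2}\right) + O = 2 O^{2} + O = O + 2 O^{2}$)
$q{\left(l,u \right)} = 21 + 2 u$ ($q{\left(l,u \right)} = \left(3 \left(1 + 2 \cdot 3\right) + u\right) + u = \left(3 \left(1 + 6\right) + u\right) + u = \left(3 \cdot 7 + u\right) + u = \left(21 + u\right) + u = 21 + 2 u$)
$\frac{1347 - 3122}{-2914 + q{\left(-66,D{\left(6 \right)} \right)}} = \frac{1347 - 3122}{-2914 + \left(21 + 2 \left(- \frac{1}{4}\right)\right)} = - \frac{1775}{-2914 + \left(21 - \frac{1}{2}\right)} = - \frac{1775}{-2914 + \frac{41}{2}} = - \frac{1775}{- \frac{5787}{2}} = \left(-1775\right) \left(- \frac{2}{5787}\right) = \frac{3550}{5787}$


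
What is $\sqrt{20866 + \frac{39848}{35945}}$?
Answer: $\frac{\sqrt{26961202096010}}{35945} \approx 144.45$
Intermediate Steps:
$\sqrt{20866 + \frac{39848}{35945}} = \sqrt{\frac{750068218}{35945}} = \frac{\sqrt{26961202096010}}{35945}$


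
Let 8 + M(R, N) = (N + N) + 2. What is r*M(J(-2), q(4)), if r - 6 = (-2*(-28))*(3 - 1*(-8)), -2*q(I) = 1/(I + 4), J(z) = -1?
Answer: -15239/4 ≈ -3809.8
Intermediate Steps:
q(I) = -1/(2*(4 + I)) (q(I) = -1/(2*(I + 4)) = -1/(2*(4 + I)))
M(R, N) = -6 + 2*N (M(R, N) = -8 + ((N + N) + 2) = -8 + (2*N + 2) = -8 + (2 + 2*N) = -6 + 2*N)
r = 622 (r = 6 + (-2*(-28))*(3 - 1*(-8)) = 6 + 56*(3 + 8) = 6 + 56*11 = 6 + 616 = 622)
r*M(J(-2), q(4)) = 622*(-6 + 2*(-1/(8 + 2*4))) = 622*(-6 + 2*(-1/(8 + 8))) = 622*(-6 + 2*(-1/16)) = 622*(-6 - ⅛) = 622*(-49/8) = -15239/4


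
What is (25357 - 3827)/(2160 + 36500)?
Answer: 2153/3866 ≈ 0.55691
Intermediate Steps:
(25357 - 3827)/(2160 + 36500) = 21530/38660 = 21530*(1/38660) = 2153/3866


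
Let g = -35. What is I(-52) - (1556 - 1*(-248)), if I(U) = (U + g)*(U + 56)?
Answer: -2152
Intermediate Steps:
I(U) = (-35 + U)*(56 + U) (I(U) = (U - 35)*(U + 56) = (-35 + U)*(56 + U))
I(-52) - (1556 - 1*(-248)) = (-1960 + (-52)² + 21*(-52)) - (1556 - 1*(-248)) = (-1960 + 2704 - 1092) - (1556 + 248) = -348 - 1*1804 = -348 - 1804 = -2152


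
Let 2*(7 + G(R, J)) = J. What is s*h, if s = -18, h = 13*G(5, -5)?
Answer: 2223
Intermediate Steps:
G(R, J) = -7 + J/2
h = -247/2 (h = 13*(-7 + (1/2)*(-5)) = 13*(-7 - 5/2) = 13*(-19/2) = -247/2 ≈ -123.50)
s*h = -18*(-247/2) = 2223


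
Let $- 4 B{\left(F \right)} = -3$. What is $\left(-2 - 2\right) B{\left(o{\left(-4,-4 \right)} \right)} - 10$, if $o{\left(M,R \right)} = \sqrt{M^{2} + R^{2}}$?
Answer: $-13$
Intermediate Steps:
$B{\left(F \right)} = \frac{3}{4}$ ($B{\left(F \right)} = \left(- \frac{1}{4}\right) \left(-3\right) = \frac{3}{4}$)
$\left(-2 - 2\right) B{\left(o{\left(-4,-4 \right)} \right)} - 10 = \left(-2 - 2\right) \frac{3}{4} - 10 = \left(-4\right) \frac{3}{4} - 10 = -3 - 10 = -13$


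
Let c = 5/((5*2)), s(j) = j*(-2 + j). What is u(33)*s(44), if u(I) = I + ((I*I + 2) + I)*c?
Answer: 1099560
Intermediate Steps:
c = ½ (c = 5/10 = 5*(⅒) = ½ ≈ 0.50000)
u(I) = 1 + I²/2 + 3*I/2 (u(I) = I + ((I*I + 2) + I)*(½) = I + ((I² + 2) + I)*(½) = I + ((2 + I²) + I)*(½) = I + (2 + I + I²)*(½) = I + (1 + I/2 + I²/2) = 1 + I²/2 + 3*I/2)
u(33)*s(44) = (1 + (½)*33² + (3/2)*33)*(44*(-2 + 44)) = (1 + (½)*1089 + 99/2)*(44*42) = (1 + 1089/2 + 99/2)*1848 = 595*1848 = 1099560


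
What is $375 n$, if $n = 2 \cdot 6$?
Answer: $4500$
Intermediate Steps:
$n = 12$
$375 n = 375 \cdot 12 = 4500$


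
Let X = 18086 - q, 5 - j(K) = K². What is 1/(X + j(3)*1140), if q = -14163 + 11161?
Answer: 1/16528 ≈ 6.0503e-5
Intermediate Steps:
j(K) = 5 - K²
q = -3002
X = 21088 (X = 18086 - 1*(-3002) = 18086 + 3002 = 21088)
1/(X + j(3)*1140) = 1/(21088 + (5 - 1*3²)*1140) = 1/(21088 + (5 - 1*9)*1140) = 1/(21088 + (5 - 9)*1140) = 1/(21088 - 4*1140) = 1/(21088 - 4560) = 1/16528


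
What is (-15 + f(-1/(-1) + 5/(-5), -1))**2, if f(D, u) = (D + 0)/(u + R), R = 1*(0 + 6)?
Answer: 225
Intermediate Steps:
R = 6 (R = 1*6 = 6)
f(D, u) = D/(6 + u) (f(D, u) = (D + 0)/(u + 6) = D/(6 + u))
(-15 + f(-1/(-1) + 5/(-5), -1))**2 = (-15 + (-1/(-1) + 5/(-5))/(6 - 1))**2 = (-15 + (-1*(-1) + 5*(-1/5))/5)**2 = (-15 + (1 - 1)*(1/5))**2 = (-15 + 0*(1/5))**2 = (-15 + 0)**2 = (-15)**2 = 225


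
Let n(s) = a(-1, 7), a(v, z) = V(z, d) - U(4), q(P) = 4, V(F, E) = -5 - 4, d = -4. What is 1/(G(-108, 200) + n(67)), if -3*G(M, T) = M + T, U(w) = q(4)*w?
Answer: -3/167 ≈ -0.017964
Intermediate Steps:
V(F, E) = -9
U(w) = 4*w
a(v, z) = -25 (a(v, z) = -9 - 4*4 = -9 - 1*16 = -9 - 16 = -25)
n(s) = -25
G(M, T) = -M/3 - T/3 (G(M, T) = -(M + T)/3 = -M/3 - T/3)
1/(G(-108, 200) + n(67)) = 1/((-⅓*(-108) - ⅓*200) - 25) = 1/((36 - 200/3) - 25) = 1/(-92/3 - 25) = 1/(-167/3) = -3/167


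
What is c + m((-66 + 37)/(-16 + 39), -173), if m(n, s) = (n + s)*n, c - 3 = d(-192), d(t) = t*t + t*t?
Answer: 39119931/529 ≈ 73951.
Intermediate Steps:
d(t) = 2*t**2 (d(t) = t**2 + t**2 = 2*t**2)
c = 73731 (c = 3 + 2*(-192)**2 = 3 + 2*36864 = 3 + 73728 = 73731)
m(n, s) = n*(n + s)
c + m((-66 + 37)/(-16 + 39), -173) = 73731 + ((-66 + 37)/(-16 + 39))*((-66 + 37)/(-16 + 39) - 173) = 73731 + (-29/23)*(-29/23 - 173) = 73731 + (-29*1/23)*(-29*1/23 - 173) = 73731 - 29*(-29/23 - 173)/23 = 73731 - 29/23*(-4008/23) = 73731 + 116232/529 = 39119931/529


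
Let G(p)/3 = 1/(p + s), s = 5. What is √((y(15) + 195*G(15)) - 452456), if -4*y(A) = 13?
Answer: 3*I*√50270 ≈ 672.63*I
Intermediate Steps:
y(A) = -13/4 (y(A) = -¼*13 = -13/4)
G(p) = 3/(5 + p) (G(p) = 3/(p + 5) = 3/(5 + p))
√((y(15) + 195*G(15)) - 452456) = √((-13/4 + 195*(3/(5 + 15))) - 452456) = √((-13/4 + 195*(3/20)) - 452456) = √((-13/4 + 117/4) - 452456) = √(26 - 452456) = √(-452430) = 3*I*√50270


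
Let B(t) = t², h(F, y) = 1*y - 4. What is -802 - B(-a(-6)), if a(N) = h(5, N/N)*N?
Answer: -1126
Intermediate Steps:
h(F, y) = -4 + y (h(F, y) = y - 4 = -4 + y)
a(N) = -3*N (a(N) = (-4 + N/N)*N = (-4 + 1)*N = -3*N)
-802 - B(-a(-6)) = -802 - (-(-3)*(-6))² = -802 - (-1*18)² = -802 - 1*(-18)² = -802 - 1*324 = -802 - 324 = -1126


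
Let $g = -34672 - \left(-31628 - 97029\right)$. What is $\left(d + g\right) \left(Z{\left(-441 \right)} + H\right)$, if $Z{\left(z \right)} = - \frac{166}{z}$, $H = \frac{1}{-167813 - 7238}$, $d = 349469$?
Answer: $\frac{4295299139450}{25732497} \approx 1.6692 \cdot 10^{5}$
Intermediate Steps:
$H = - \frac{1}{175051}$ ($H = \frac{1}{-175051} = - \frac{1}{175051} \approx -5.7126 \cdot 10^{-6}$)
$g = 93985$ ($g = -34672 - -128657 = -34672 + 128657 = 93985$)
$\left(d + g\right) \left(Z{\left(-441 \right)} + H\right) = \left(349469 + 93985\right) \left(- \frac{166}{-441} - \frac{1}{175051}\right) = 443454 \left(\left(-166\right) \left(- \frac{1}{441}\right) - \frac{1}{175051}\right) = 443454 \left(\frac{166}{441} - \frac{1}{175051}\right) = 443454 \cdot \frac{29058025}{77197491} = \frac{4295299139450}{25732497}$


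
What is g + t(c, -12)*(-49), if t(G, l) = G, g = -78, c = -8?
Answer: 314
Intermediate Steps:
g + t(c, -12)*(-49) = -78 - 8*(-49) = -78 + 392 = 314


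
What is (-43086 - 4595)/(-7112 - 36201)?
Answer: 47681/43313 ≈ 1.1008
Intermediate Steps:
(-43086 - 4595)/(-7112 - 36201) = -47681/(-43313) = -47681*(-1/43313) = 47681/43313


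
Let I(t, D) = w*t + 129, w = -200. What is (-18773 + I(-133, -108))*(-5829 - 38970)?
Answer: -356420844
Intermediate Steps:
I(t, D) = 129 - 200*t (I(t, D) = -200*t + 129 = 129 - 200*t)
(-18773 + I(-133, -108))*(-5829 - 38970) = (-18773 + (129 - 200*(-133)))*(-5829 - 38970) = (-18773 + (129 + 26600))*(-44799) = (-18773 + 26729)*(-44799) = 7956*(-44799) = -356420844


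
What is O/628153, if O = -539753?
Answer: -539753/628153 ≈ -0.85927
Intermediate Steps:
O/628153 = -539753/628153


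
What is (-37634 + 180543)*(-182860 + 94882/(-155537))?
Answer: -4064559285632118/155537 ≈ -2.6132e+10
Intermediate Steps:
(-37634 + 180543)*(-182860 + 94882/(-155537)) = 142909*(-182860 + 94882*(-1/155537)) = 142909*(-182860 - 94882/155537) = 142909*(-28441590702/155537) = -4064559285632118/155537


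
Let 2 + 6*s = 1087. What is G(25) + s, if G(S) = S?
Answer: 1235/6 ≈ 205.83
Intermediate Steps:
s = 1085/6 (s = -1/3 + (1/6)*1087 = -1/3 + 1087/6 = 1085/6 ≈ 180.83)
G(25) + s = 25 + 1085/6 = 1235/6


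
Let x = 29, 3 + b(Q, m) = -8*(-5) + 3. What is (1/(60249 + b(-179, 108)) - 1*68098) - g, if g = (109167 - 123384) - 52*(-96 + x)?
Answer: -3458478484/60289 ≈ -57365.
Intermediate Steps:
b(Q, m) = 40 (b(Q, m) = -3 + (-8*(-5) + 3) = -3 + (40 + 3) = -3 + 43 = 40)
g = -10733 (g = (109167 - 123384) - 52*(-96 + 29) = -14217 - 52*(-67) = -14217 + 3484 = -10733)
(1/(60249 + b(-179, 108)) - 1*68098) - g = (1/(60249 + 40) - 1*68098) - 1*(-10733) = (1/60289 - 68098) + 10733 = -4105560321/60289 + 10733 = -3458478484/60289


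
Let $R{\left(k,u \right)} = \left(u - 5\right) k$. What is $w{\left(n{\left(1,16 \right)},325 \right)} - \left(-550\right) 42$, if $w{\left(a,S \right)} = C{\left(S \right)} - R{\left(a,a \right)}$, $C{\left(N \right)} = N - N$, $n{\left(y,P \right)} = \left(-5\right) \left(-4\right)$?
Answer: $22800$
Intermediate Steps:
$n{\left(y,P \right)} = 20$
$C{\left(N \right)} = 0$
$R{\left(k,u \right)} = k \left(-5 + u\right)$ ($R{\left(k,u \right)} = \left(-5 + u\right) k = k \left(-5 + u\right)$)
$w{\left(a,S \right)} = - a \left(-5 + a\right)$ ($w{\left(a,S \right)} = 0 - a \left(-5 + a\right) = - a \left(-5 + a\right)$)
$w{\left(n{\left(1,16 \right)},325 \right)} - \left(-550\right) 42 = 20 \left(5 - 20\right) - \left(-550\right) 42 = 20 \left(5 - 20\right) - -23100 = 20 \left(-15\right) + 23100 = -300 + 23100 = 22800$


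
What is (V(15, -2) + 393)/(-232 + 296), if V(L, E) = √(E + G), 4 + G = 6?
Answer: 393/64 ≈ 6.1406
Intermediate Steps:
G = 2 (G = -4 + 6 = 2)
V(L, E) = √(2 + E) (V(L, E) = √(E + 2) = √(2 + E))
(V(15, -2) + 393)/(-232 + 296) = (√(2 - 2) + 393)/(-232 + 296) = (√0 + 393)/64 = (0 + 393)*(1/64) = 393*(1/64) = 393/64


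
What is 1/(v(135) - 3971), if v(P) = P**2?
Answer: 1/14254 ≈ 7.0156e-5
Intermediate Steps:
1/(v(135) - 3971) = 1/(135**2 - 3971) = 1/(18225 - 3971) = 1/14254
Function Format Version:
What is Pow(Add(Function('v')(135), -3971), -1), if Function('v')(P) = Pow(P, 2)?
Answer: Rational(1, 14254) ≈ 7.0156e-5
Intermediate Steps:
Pow(Add(Function('v')(135), -3971), -1) = Pow(Add(Pow(135, 2), -3971), -1) = Pow(Add(18225, -3971), -1) = Pow(14254, -1) = Rational(1, 14254)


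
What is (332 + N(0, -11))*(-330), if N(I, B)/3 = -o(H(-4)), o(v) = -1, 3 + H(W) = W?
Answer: -110550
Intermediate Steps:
H(W) = -3 + W
N(I, B) = 3 (N(I, B) = 3*(-1*(-1)) = 3*1 = 3)
(332 + N(0, -11))*(-330) = (332 + 3)*(-330) = 335*(-330) = -110550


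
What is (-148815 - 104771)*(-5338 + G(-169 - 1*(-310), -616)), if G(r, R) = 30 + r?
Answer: 1310278862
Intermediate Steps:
(-148815 - 104771)*(-5338 + G(-169 - 1*(-310), -616)) = (-148815 - 104771)*(-5338 + (30 + (-169 - 1*(-310)))) = -253586*(-5338 + (30 + (-169 + 310))) = -253586*(-5338 + (30 + 141)) = -253586*(-5338 + 171) = -253586*(-5167) = 1310278862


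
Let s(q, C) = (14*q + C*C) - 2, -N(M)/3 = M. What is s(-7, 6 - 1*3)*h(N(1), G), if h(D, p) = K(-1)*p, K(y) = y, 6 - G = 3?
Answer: 273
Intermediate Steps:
G = 3 (G = 6 - 1*3 = 6 - 3 = 3)
N(M) = -3*M
h(D, p) = -p
s(q, C) = -2 + C² + 14*q (s(q, C) = (14*q + C²) - 2 = (C² + 14*q) - 2 = -2 + C² + 14*q)
s(-7, 6 - 1*3)*h(N(1), G) = (-2 + (6 - 1*3)² + 14*(-7))*(-1*3) = (-2 + (6 - 3)² - 98)*(-3) = (-2 + 3² - 98)*(-3) = (-2 + 9 - 98)*(-3) = -91*(-3) = 273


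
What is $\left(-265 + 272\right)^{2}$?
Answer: $49$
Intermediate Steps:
$\left(-265 + 272\right)^{2} = 7^{2} = 49$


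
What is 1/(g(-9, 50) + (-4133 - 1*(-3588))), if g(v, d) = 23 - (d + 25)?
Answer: -1/597 ≈ -0.0016750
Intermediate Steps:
g(v, d) = -2 - d (g(v, d) = 23 - (25 + d) = 23 + (-25 - d) = -2 - d)
1/(g(-9, 50) + (-4133 - 1*(-3588))) = 1/((-2 - 1*50) + (-4133 - 1*(-3588))) = 1/((-2 - 50) + (-4133 + 3588)) = 1/(-52 - 545) = 1/(-597) = -1/597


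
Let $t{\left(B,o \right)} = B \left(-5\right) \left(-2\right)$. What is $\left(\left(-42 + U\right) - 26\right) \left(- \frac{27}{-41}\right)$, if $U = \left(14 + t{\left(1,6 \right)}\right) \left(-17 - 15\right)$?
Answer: $- \frac{22572}{41} \approx -550.54$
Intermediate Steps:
$t{\left(B,o \right)} = 10 B$ ($t{\left(B,o \right)} = - 5 B \left(-2\right) = 10 B$)
$U = -768$ ($U = \left(14 + 10 \cdot 1\right) \left(-17 - 15\right) = \left(14 + 10\right) \left(-32\right) = 24 \left(-32\right) = -768$)
$\left(\left(-42 + U\right) - 26\right) \left(- \frac{27}{-41}\right) = \left(\left(-42 - 768\right) - 26\right) \left(- \frac{27}{-41}\right) = \left(-810 - 26\right) \left(\left(-27\right) \left(- \frac{1}{41}\right)\right) = \left(-836\right) \frac{27}{41} = - \frac{22572}{41}$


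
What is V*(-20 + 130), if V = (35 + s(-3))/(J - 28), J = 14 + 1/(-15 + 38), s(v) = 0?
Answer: -88550/321 ≈ -275.86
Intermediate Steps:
J = 323/23 (J = 14 + 1/23 = 323/23 ≈ 14.043)
V = -805/321 (V = (35 + 0)/(323/23 - 28) = 35/(-321/23) = 35*(-23/321) = -805/321 ≈ -2.5078)
V*(-20 + 130) = -805*(-20 + 130)/321 = -805/321*110 = -88550/321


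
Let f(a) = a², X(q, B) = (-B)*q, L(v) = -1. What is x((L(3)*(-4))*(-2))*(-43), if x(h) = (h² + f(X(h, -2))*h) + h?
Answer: 85656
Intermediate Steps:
X(q, B) = -B*q
x(h) = h + h² + 4*h³ (x(h) = (h² + (-1*(-2)*h)²*h) + h = (h² + (2*h)²*h) + h = (h² + (4*h²)*h) + h = (h² + 4*h³) + h = h + h² + 4*h³)
x((L(3)*(-4))*(-2))*(-43) = ((-1*(-4)*(-2))*(1 - 1*(-4)*(-2) + 4*(-1*(-4)*(-2))²))*(-43) = ((4*(-2))*(1 + 4*(-2) + 4*(4*(-2))²))*(-43) = -8*(1 - 8 + 4*(-8)²)*(-43) = -8*(1 - 8 + 4*64)*(-43) = -8*(1 - 8 + 256)*(-43) = -8*249*(-43) = -1992*(-43) = 85656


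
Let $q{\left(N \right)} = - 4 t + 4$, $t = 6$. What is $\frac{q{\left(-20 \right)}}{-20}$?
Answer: $1$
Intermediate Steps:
$q{\left(N \right)} = -20$ ($q{\left(N \right)} = \left(-4\right) 6 + 4 = -24 + 4 = -20$)
$\frac{q{\left(-20 \right)}}{-20} = - \frac{20}{-20} = \left(-20\right) \left(- \frac{1}{20}\right) = 1$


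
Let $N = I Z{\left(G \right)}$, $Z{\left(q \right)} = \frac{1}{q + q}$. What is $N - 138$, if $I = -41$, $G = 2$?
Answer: $- \frac{593}{4} \approx -148.25$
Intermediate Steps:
$Z{\left(q \right)} = \frac{1}{2 q}$
$N = - \frac{41}{4}$ ($N = - 41 \frac{1}{2 \cdot 2} = - 41 \cdot \frac{1}{2} \cdot \frac{1}{2} = \left(-41\right) \frac{1}{4} = - \frac{41}{4} \approx -10.25$)
$N - 138 = - \frac{41}{4} - 138 = - \frac{593}{4}$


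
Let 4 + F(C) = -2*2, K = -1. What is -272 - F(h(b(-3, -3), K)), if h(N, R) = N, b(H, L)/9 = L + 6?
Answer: -264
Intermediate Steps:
b(H, L) = 54 + 9*L (b(H, L) = 9*(L + 6) = 9*(6 + L) = 54 + 9*L)
F(C) = -8 (F(C) = -4 - 2*2 = -4 - 4 = -8)
-272 - F(h(b(-3, -3), K)) = -272 - 1*(-8) = -272 + 8 = -264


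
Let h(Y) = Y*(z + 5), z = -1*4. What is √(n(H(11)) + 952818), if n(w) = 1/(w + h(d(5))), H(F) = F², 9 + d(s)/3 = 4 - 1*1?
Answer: √10108446265/103 ≈ 976.12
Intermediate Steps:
d(s) = -18 (d(s) = -27 + 3*(4 - 1*1) = -27 + 3*(4 - 1) = -27 + 3*3 = -27 + 9 = -18)
z = -4
h(Y) = Y (h(Y) = Y*(-4 + 5) = Y*1 = Y)
n(w) = 1/(-18 + w) (n(w) = 1/(w - 18) = 1/(-18 + w))
√(n(H(11)) + 952818) = √(1/(-18 + 11²) + 952818) = √(1/(-18 + 121) + 952818) = √(1/103 + 952818) = √(98140255/103) = √10108446265/103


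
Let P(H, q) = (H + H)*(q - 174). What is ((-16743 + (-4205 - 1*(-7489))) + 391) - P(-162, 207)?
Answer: -2376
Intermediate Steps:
P(H, q) = 2*H*(-174 + q) (P(H, q) = (2*H)*(-174 + q) = 2*H*(-174 + q))
((-16743 + (-4205 - 1*(-7489))) + 391) - P(-162, 207) = ((-16743 + (-4205 - 1*(-7489))) + 391) - 2*(-162)*(-174 + 207) = ((-16743 + (-4205 + 7489)) + 391) - 2*(-162)*33 = ((-16743 + 3284) + 391) - 1*(-10692) = (-13459 + 391) + 10692 = -13068 + 10692 = -2376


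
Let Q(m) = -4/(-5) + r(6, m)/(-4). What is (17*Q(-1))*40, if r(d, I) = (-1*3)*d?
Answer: 3604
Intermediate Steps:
r(d, I) = -3*d
Q(m) = 53/10 (Q(m) = -4/(-5) - 3*6/(-4) = -4*(-1/5) - 18*(-1/4) = 4/5 + 9/2 = 53/10)
(17*Q(-1))*40 = (17*(53/10))*40 = (901/10)*40 = 3604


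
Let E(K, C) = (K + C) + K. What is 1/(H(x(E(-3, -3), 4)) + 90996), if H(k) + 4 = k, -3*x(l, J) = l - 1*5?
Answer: 3/272990 ≈ 1.0989e-5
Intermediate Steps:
E(K, C) = C + 2*K (E(K, C) = (C + K) + K = C + 2*K)
x(l, J) = 5/3 - l/3 (x(l, J) = -(l - 1*5)/3 = -(l - 5)/3 = -(-5 + l)/3 = 5/3 - l/3)
H(k) = -4 + k
1/(H(x(E(-3, -3), 4)) + 90996) = 1/((-4 + (5/3 - (-3 + 2*(-3))/3)) + 90996) = 1/((-4 + (5/3 - (-3 - 6)/3)) + 90996) = 1/((-4 + (5/3 - ⅓*(-9))) + 90996) = 1/((-4 + (5/3 + 3)) + 90996) = 1/((-4 + 14/3) + 90996) = 1/(⅔ + 90996) = 1/(272990/3) = 3/272990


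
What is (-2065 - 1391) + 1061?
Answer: -2395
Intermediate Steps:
(-2065 - 1391) + 1061 = -3456 + 1061 = -2395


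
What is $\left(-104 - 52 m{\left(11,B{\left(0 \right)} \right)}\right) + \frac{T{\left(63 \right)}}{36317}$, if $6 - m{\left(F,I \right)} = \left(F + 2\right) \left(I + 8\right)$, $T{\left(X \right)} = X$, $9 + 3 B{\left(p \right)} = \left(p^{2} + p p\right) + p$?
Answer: $\frac{107643651}{36317} \approx 2964.0$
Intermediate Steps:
$B{\left(p \right)} = -3 + \frac{p}{3} + \frac{2 p^{2}}{3}$ ($B{\left(p \right)} = -3 + \frac{\left(p^{2} + p p\right) + p}{3} = -3 + \frac{\left(p^{2} + p^{2}\right) + p}{3} = -3 + \frac{2 p^{2} + p}{3} = -3 + \frac{p + 2 p^{2}}{3} = -3 + \left(\frac{p}{3} + \frac{2 p^{2}}{3}\right) = -3 + \frac{p}{3} + \frac{2 p^{2}}{3}$)
$m{\left(F,I \right)} = 6 - \left(2 + F\right) \left(8 + I\right)$ ($m{\left(F,I \right)} = 6 - \left(F + 2\right) \left(I + 8\right) = 6 - \left(2 + F\right) \left(8 + I\right)$)
$\left(-104 - 52 m{\left(11,B{\left(0 \right)} \right)}\right) + \frac{T{\left(63 \right)}}{36317} = \left(-104 - 52 \left(-10 - 88 - 2 \left(-3 + \frac{1}{3} \cdot 0 + \frac{2 \cdot 0^{2}}{3}\right) - 11 \left(-3 + \frac{1}{3} \cdot 0 + \frac{2 \cdot 0^{2}}{3}\right)\right)\right) + \frac{63}{36317} = \left(-104 - 52 \left(-10 - 88 - 2 \left(-3 + 0 + \frac{2}{3} \cdot 0\right) - 11 \left(-3 + 0 + \frac{2}{3} \cdot 0\right)\right)\right) + 63 \cdot \frac{1}{36317} = \left(-104 - 52 \left(-10 - 88 - 2 \left(-3 + 0 + 0\right) - 11 \left(-3 + 0 + 0\right)\right)\right) + \frac{63}{36317} = \left(-104 - 52 \left(-10 - 88 - -6 - 11 \left(-3\right)\right)\right) + \frac{63}{36317} = \left(-104 - 52 \left(-10 - 88 + 6 + 33\right)\right) + \frac{63}{36317} = \left(-104 - -3068\right) + \frac{63}{36317} = \left(-104 + 3068\right) + \frac{63}{36317} = 2964 + \frac{63}{36317} = \frac{107643651}{36317}$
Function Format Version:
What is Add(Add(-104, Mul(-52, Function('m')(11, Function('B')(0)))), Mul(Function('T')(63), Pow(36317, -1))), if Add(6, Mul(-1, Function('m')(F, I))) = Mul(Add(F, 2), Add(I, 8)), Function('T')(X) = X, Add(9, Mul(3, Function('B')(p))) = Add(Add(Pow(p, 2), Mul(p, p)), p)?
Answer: Rational(107643651, 36317) ≈ 2964.0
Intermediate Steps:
Function('B')(p) = Add(-3, Mul(Rational(1, 3), p), Mul(Rational(2, 3), Pow(p, 2))) (Function('B')(p) = Add(-3, Mul(Rational(1, 3), Add(Add(Pow(p, 2), Mul(p, p)), p))) = Add(-3, Mul(Rational(1, 3), Add(Add(Pow(p, 2), Pow(p, 2)), p))) = Add(-3, Mul(Rational(1, 3), Add(Mul(2, Pow(p, 2)), p))) = Add(-3, Mul(Rational(1, 3), Add(p, Mul(2, Pow(p, 2))))) = Add(-3, Add(Mul(Rational(1, 3), p), Mul(Rational(2, 3), Pow(p, 2)))) = Add(-3, Mul(Rational(1, 3), p), Mul(Rational(2, 3), Pow(p, 2))))
Function('m')(F, I) = Add(6, Mul(-1, Add(2, F), Add(8, I))) (Function('m')(F, I) = Add(6, Mul(-1, Mul(Add(F, 2), Add(I, 8)))) = Add(6, Mul(-1, Mul(Add(2, F), Add(8, I)))) = Add(6, Mul(-1, Add(2, F), Add(8, I))))
Add(Add(-104, Mul(-52, Function('m')(11, Function('B')(0)))), Mul(Function('T')(63), Pow(36317, -1))) = Add(Add(-104, Mul(-52, Add(-10, Mul(-8, 11), Mul(-2, Add(-3, Mul(Rational(1, 3), 0), Mul(Rational(2, 3), Pow(0, 2)))), Mul(-1, 11, Add(-3, Mul(Rational(1, 3), 0), Mul(Rational(2, 3), Pow(0, 2))))))), Mul(63, Pow(36317, -1))) = Add(Add(-104, Mul(-52, Add(-10, -88, Mul(-2, Add(-3, 0, Mul(Rational(2, 3), 0))), Mul(-1, 11, Add(-3, 0, Mul(Rational(2, 3), 0)))))), Mul(63, Rational(1, 36317))) = Add(Add(-104, Mul(-52, Add(-10, -88, Mul(-2, Add(-3, 0, 0)), Mul(-1, 11, Add(-3, 0, 0))))), Rational(63, 36317)) = Add(Add(-104, Mul(-52, Add(-10, -88, Mul(-2, -3), Mul(-1, 11, -3)))), Rational(63, 36317)) = Add(Add(-104, Mul(-52, Add(-10, -88, 6, 33))), Rational(63, 36317)) = Add(Add(-104, Mul(-52, -59)), Rational(63, 36317)) = Add(Add(-104, 3068), Rational(63, 36317)) = Add(2964, Rational(63, 36317)) = Rational(107643651, 36317)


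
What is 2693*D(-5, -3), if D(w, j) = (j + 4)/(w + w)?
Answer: -2693/10 ≈ -269.30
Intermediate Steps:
D(w, j) = (4 + j)/(2*w) (D(w, j) = (4 + j)/((2*w)) = (4 + j)*(1/(2*w)) = (4 + j)/(2*w))
2693*D(-5, -3) = 2693*((1/2)*(4 - 3)/(-5)) = 2693*((1/2)*(-1/5)*1) = 2693*(-1/10) = -2693/10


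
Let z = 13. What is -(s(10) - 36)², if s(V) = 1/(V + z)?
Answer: -683929/529 ≈ -1292.9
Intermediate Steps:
s(V) = 1/(13 + V) (s(V) = 1/(V + 13) = 1/(13 + V))
-(s(10) - 36)² = -(1/(13 + 10) - 36)² = -(1/23 - 36)² = -(-827/23)² = -1*683929/529 = -683929/529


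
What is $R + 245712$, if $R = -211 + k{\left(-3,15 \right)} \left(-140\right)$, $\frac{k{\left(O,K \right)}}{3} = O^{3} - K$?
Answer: $263141$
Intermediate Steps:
$k{\left(O,K \right)} = - 3 K + 3 O^{3}$ ($k{\left(O,K \right)} = 3 \left(O^{3} - K\right) = - 3 K + 3 O^{3}$)
$R = 17429$ ($R = -211 + \left(\left(-3\right) 15 + 3 \left(-3\right)^{3}\right) \left(-140\right) = -211 + \left(-45 + 3 \left(-27\right)\right) \left(-140\right) = -211 + \left(-45 - 81\right) \left(-140\right) = -211 - -17640 = -211 + 17640 = 17429$)
$R + 245712 = 17429 + 245712 = 263141$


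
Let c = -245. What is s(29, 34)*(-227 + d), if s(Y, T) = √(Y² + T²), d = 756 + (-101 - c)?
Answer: 673*√1997 ≈ 30075.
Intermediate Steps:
d = 900 (d = 756 + (-101 - 1*(-245)) = 756 + (-101 + 245) = 756 + 144 = 900)
s(Y, T) = √(T² + Y²)
s(29, 34)*(-227 + d) = √(34² + 29²)*(-227 + 900) = √(1156 + 841)*673 = √1997*673 = 673*√1997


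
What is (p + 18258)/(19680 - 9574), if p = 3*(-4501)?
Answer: 4755/10106 ≈ 0.47051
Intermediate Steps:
p = -13503
(p + 18258)/(19680 - 9574) = (-13503 + 18258)/(19680 - 9574) = 4755/10106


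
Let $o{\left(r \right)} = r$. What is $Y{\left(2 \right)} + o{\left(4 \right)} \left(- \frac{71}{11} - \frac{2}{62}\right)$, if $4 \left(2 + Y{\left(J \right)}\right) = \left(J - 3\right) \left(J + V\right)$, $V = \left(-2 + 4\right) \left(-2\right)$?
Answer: $- \frac{18719}{682} \approx -27.447$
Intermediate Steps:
$V = -4$ ($V = 2 \left(-2\right) = -4$)
$Y{\left(J \right)} = -2 + \frac{\left(-4 + J\right) \left(-3 + J\right)}{4}$ ($Y{\left(J \right)} = -2 + \frac{\left(J - 3\right) \left(J - 4\right)}{4} = -2 + \frac{\left(-3 + J\right) \left(-4 + J\right)}{4} = -2 + \frac{\left(-4 + J\right) \left(-3 + J\right)}{4}$)
$Y{\left(2 \right)} + o{\left(4 \right)} \left(- \frac{71}{11} - \frac{2}{62}\right) = \left(1 - \frac{7}{2} + \frac{2^{2}}{4}\right) + 4 \left(- \frac{71}{11} - \frac{2}{62}\right) = \left(1 - \frac{7}{2} + \frac{1}{4} \cdot 4\right) + 4 \left(\left(-71\right) \frac{1}{11} - \frac{1}{31}\right) = \left(1 - \frac{7}{2} + 1\right) + 4 \left(- \frac{71}{11} - \frac{1}{31}\right) = - \frac{3}{2} + 4 \left(- \frac{2212}{341}\right) = - \frac{3}{2} - \frac{8848}{341} = - \frac{18719}{682}$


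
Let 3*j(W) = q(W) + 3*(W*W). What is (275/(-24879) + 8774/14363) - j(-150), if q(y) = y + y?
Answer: -8004136186279/357337077 ≈ -22399.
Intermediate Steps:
q(y) = 2*y
j(W) = W**2 + 2*W/3 (j(W) = (2*W + 3*(W*W))/3 = (2*W + 3*W**2)/3 = W**2 + 2*W/3)
(275/(-24879) + 8774/14363) - j(-150) = (275/(-24879) + 8774/14363) - (-150)*(2 + 3*(-150))/3 = (275*(-1/24879) + 8774*(1/14363)) - (-150)*(2 - 450)/3 = (-275/24879 + 8774/14363) - (-150)*(-448)/3 = 214338521/357337077 - 1*22400 = 214338521/357337077 - 22400 = -8004136186279/357337077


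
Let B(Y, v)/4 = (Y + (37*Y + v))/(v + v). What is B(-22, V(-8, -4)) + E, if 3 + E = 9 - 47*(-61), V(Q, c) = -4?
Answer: 3293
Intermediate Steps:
B(Y, v) = 2*(v + 38*Y)/v (B(Y, v) = 4*((Y + (37*Y + v))/(v + v)) = 4*((Y + (v + 37*Y))/((2*v))) = 4*((v + 38*Y)*(1/(2*v))) = 4*((v + 38*Y)/(2*v)) = 2*(v + 38*Y)/v)
E = 2873 (E = -3 + (9 - 47*(-61)) = -3 + (9 + 2867) = -3 + 2876 = 2873)
B(-22, V(-8, -4)) + E = (2 + 76*(-22)/(-4)) + 2873 = (2 + 76*(-22)*(-1/4)) + 2873 = (2 + 418) + 2873 = 420 + 2873 = 3293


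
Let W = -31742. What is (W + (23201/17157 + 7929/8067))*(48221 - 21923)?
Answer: -12836184658199316/15378391 ≈ -8.3469e+8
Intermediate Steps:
(W + (23201/17157 + 7929/8067))*(48221 - 21923) = (-31742 + (23201/17157 + 7929/8067))*(48221 - 21923) = (-31742 + (23201*(1/17157) + 7929*(1/8067)))*26298 = (-31742 + (23201/17157 + 2643/2689))*26298 = (-31742 + 107733440/46135173)*26298 = -1464314927926/46135173*26298 = -12836184658199316/15378391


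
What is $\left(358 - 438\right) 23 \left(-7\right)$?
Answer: $12880$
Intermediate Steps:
$\left(358 - 438\right) 23 \left(-7\right) = \left(-80\right) \left(-161\right) = 12880$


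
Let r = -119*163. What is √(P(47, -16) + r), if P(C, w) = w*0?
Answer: I*√19397 ≈ 139.27*I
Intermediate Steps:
r = -19397
P(C, w) = 0
√(P(47, -16) + r) = √(0 - 19397) = √(-19397) = I*√19397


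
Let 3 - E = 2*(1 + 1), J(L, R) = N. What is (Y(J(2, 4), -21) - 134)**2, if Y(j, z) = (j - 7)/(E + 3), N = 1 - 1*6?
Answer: 19600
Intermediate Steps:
N = -5 (N = 1 - 6 = -5)
J(L, R) = -5
E = -1 (E = 3 - 2*(1 + 1) = 3 - 2*2 = 3 - 1*4 = 3 - 4 = -1)
Y(j, z) = -7/2 + j/2 (Y(j, z) = (j - 7)/(-1 + 3) = (-7 + j)/2 = (-7 + j)*(1/2) = -7/2 + j/2)
(Y(J(2, 4), -21) - 134)**2 = ((-7/2 + (1/2)*(-5)) - 134)**2 = ((-7/2 - 5/2) - 134)**2 = (-6 - 134)**2 = (-140)**2 = 19600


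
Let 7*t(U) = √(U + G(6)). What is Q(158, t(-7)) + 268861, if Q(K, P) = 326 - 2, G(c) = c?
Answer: 269185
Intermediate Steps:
t(U) = √(6 + U)/7 (t(U) = √(U + 6)/7 = √(6 + U)/7)
Q(K, P) = 324
Q(158, t(-7)) + 268861 = 324 + 268861 = 269185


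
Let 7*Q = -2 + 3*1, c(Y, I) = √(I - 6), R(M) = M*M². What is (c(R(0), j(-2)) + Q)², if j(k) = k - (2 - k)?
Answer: -587/49 + 4*I*√3/7 ≈ -11.98 + 0.98974*I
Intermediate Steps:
j(k) = -2 + 2*k (j(k) = k + (-2 + k) = -2 + 2*k)
R(M) = M³
c(Y, I) = √(-6 + I)
Q = ⅐ (Q = (-2 + 3*1)/7 = (-2 + 3)/7 = (⅐)*1 = ⅐ ≈ 0.14286)
(c(R(0), j(-2)) + Q)² = (√(-6 + (-2 + 2*(-2))) + ⅐)² = (√(-6 + (-2 - 4)) + ⅐)² = (√(-6 - 6) + ⅐)² = (√(-12) + ⅐)² = (2*I*√3 + ⅐)² = (⅐ + 2*I*√3)²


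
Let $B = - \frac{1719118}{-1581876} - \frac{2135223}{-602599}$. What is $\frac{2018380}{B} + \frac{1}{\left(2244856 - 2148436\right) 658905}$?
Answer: $\frac{12223447402676418538587191803}{28040295555527134920300} \approx 4.3592 \cdot 10^{5}$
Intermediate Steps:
$B = \frac{2206798403015}{476618447862}$ ($B = \left(-1719118\right) \left(- \frac{1}{1581876}\right) - - \frac{2135223}{602599} = \frac{859559}{790938} + \frac{2135223}{602599} = \frac{2206798403015}{476618447862} \approx 4.6301$)
$\frac{2018380}{B} + \frac{1}{\left(2244856 - 2148436\right) 658905} = \frac{2018380}{\frac{2206798403015}{476618447862}} + \frac{1}{\left(2244856 - 2148436\right) 658905} = 2018380 \cdot \frac{476618447862}{2206798403015} + \frac{1}{96420} \cdot \frac{1}{658905} = \frac{192399428559140712}{441359680603} + \frac{1}{96420} \cdot \frac{1}{658905} = \frac{192399428559140712}{441359680603} + \frac{1}{63531620100} = \frac{12223447402676418538587191803}{28040295555527134920300}$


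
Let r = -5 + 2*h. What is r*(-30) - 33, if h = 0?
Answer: 117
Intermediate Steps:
r = -5 (r = -5 + 2*0 = -5 + 0 = -5)
r*(-30) - 33 = -5*(-30) - 33 = 150 - 33 = 117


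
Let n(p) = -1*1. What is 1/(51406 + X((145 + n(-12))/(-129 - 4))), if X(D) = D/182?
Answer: 12103/622166746 ≈ 1.9453e-5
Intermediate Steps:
n(p) = -1
X(D) = D/182 (X(D) = D*(1/182) = D/182)
1/(51406 + X((145 + n(-12))/(-129 - 4))) = 1/(51406 + ((145 - 1)/(-129 - 4))/182) = 1/(51406 + (144/(-133))/182) = 1/(51406 + (144*(-1/133))/182) = 1/(51406 + (1/182)*(-144/133)) = 1/(51406 - 72/12103) = 1/(622166746/12103) = 12103/622166746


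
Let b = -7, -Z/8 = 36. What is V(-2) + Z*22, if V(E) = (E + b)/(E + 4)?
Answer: -12681/2 ≈ -6340.5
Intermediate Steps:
Z = -288 (Z = -8*36 = -288)
V(E) = (-7 + E)/(4 + E) (V(E) = (E - 7)/(E + 4) = (-7 + E)/(4 + E))
V(-2) + Z*22 = (-7 - 2)/(4 - 2) - 288*22 = -9/2 - 6336 = -12681/2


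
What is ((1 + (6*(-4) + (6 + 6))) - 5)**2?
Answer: 256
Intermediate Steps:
((1 + (6*(-4) + (6 + 6))) - 5)**2 = ((1 + (-24 + 12)) - 5)**2 = ((1 - 12) - 5)**2 = (-11 - 5)**2 = (-16)**2 = 256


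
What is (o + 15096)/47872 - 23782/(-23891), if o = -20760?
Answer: 31349165/35740936 ≈ 0.87712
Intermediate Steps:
(o + 15096)/47872 - 23782/(-23891) = (-20760 + 15096)/47872 - 23782/(-23891) = -5664*1/47872 - 23782*(-1/23891) = -177/1496 + 23782/23891 = 31349165/35740936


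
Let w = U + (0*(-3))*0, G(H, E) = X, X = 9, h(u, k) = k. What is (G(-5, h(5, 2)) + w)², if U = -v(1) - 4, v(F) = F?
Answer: 16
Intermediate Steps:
U = -5 (U = -1*1 - 4 = -1 - 4 = -5)
G(H, E) = 9
w = -5 (w = -5 + (0*(-3))*0 = -5 + 0*0 = -5 + 0 = -5)
(G(-5, h(5, 2)) + w)² = (9 - 5)² = 4² = 16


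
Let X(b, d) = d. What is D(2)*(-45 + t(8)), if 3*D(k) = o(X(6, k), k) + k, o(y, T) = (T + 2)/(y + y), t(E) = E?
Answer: -37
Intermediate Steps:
o(y, T) = (2 + T)/(2*y) (o(y, T) = (2 + T)/((2*y)) = (2 + T)*(1/(2*y)) = (2 + T)/(2*y))
D(k) = k/3 + (2 + k)/(6*k) (D(k) = ((2 + k)/(2*k) + k)/3 = (k + (2 + k)/(2*k))/3 = k/3 + (2 + k)/(6*k))
D(2)*(-45 + t(8)) = ((⅙)*(2 + 2 + 2*2²)/2)*(-45 + 8) = ((⅙)*(½)*(2 + 2 + 2*4))*(-37) = ((⅙)*(½)*(2 + 2 + 8))*(-37) = ((⅙)*(½)*12)*(-37) = 1*(-37) = -37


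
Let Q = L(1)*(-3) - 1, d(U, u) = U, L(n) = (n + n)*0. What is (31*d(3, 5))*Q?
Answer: -93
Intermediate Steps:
L(n) = 0 (L(n) = (2*n)*0 = 0)
Q = -1 (Q = 0*(-3) - 1 = 0 - 1 = -1)
(31*d(3, 5))*Q = (31*3)*(-1) = 93*(-1) = -93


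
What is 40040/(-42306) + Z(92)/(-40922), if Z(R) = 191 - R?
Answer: -74668417/78693006 ≈ -0.94886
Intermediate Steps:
40040/(-42306) + Z(92)/(-40922) = 40040/(-42306) + (191 - 1*92)/(-40922) = 40040*(-1/42306) + (191 - 92)*(-1/40922) = -1820/1923 + 99*(-1/40922) = -1820/1923 - 99/40922 = -74668417/78693006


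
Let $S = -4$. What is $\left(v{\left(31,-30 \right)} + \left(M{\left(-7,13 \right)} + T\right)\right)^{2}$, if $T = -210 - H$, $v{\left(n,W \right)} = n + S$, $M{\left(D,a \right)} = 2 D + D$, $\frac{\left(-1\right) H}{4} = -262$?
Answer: $1567504$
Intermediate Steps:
$H = 1048$ ($H = \left(-4\right) \left(-262\right) = 1048$)
$M{\left(D,a \right)} = 3 D$
$v{\left(n,W \right)} = -4 + n$ ($v{\left(n,W \right)} = n - 4 = -4 + n$)
$T = -1258$ ($T = -210 - 1048 = -1258$)
$\left(v{\left(31,-30 \right)} + \left(M{\left(-7,13 \right)} + T\right)\right)^{2} = \left(\left(-4 + 31\right) + \left(3 \left(-7\right) - 1258\right)\right)^{2} = \left(27 - 1279\right)^{2} = \left(-1252\right)^{2} = 1567504$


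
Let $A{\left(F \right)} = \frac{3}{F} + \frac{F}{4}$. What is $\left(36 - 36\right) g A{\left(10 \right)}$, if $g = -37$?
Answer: $0$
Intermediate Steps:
$A{\left(F \right)} = \frac{3}{F} + \frac{F}{4}$ ($A{\left(F \right)} = \frac{3}{F} + F \frac{1}{4} = \frac{3}{F} + \frac{F}{4}$)
$\left(36 - 36\right) g A{\left(10 \right)} = \left(36 - 36\right) \left(-37\right) \left(\frac{3}{10} + \frac{1}{4} \cdot 10\right) = 0 \left(-37\right) \left(3 \cdot \frac{1}{10} + \frac{5}{2}\right) = 0 \left(\frac{3}{10} + \frac{5}{2}\right) = 0 \cdot \frac{14}{5} = 0$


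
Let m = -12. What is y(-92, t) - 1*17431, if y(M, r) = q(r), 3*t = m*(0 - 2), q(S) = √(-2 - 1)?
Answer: -17431 + I*√3 ≈ -17431.0 + 1.732*I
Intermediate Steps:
q(S) = I*√3 (q(S) = √(-3) = I*√3)
t = 8 (t = (-12*(0 - 2))/3 = (-12*(-2))/3 = (⅓)*24 = 8)
y(M, r) = I*√3
y(-92, t) - 1*17431 = I*√3 - 1*17431 = I*√3 - 17431 = -17431 + I*√3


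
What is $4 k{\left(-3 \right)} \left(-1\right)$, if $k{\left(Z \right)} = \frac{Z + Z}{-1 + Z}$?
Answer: $-6$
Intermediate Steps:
$k{\left(Z \right)} = \frac{2 Z}{-1 + Z}$
$4 k{\left(-3 \right)} \left(-1\right) = 4 \cdot 2 \left(-3\right) \frac{1}{-1 - 3} \left(-1\right) = 4 \cdot 2 \left(-3\right) \frac{1}{-4} \left(-1\right) = 4 \cdot 2 \left(-3\right) \left(- \frac{1}{4}\right) \left(-1\right) = 4 \cdot \frac{3}{2} \left(-1\right) = 6 \left(-1\right) = -6$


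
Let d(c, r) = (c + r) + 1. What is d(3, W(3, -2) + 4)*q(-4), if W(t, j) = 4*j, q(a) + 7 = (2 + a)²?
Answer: 0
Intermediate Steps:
q(a) = -7 + (2 + a)²
d(c, r) = 1 + c + r
d(3, W(3, -2) + 4)*q(-4) = (1 + 3 + (4*(-2) + 4))*(-7 + (2 - 4)²) = (1 + 3 + (-8 + 4))*(-7 + (-2)²) = (1 + 3 - 4)*(-7 + 4) = 0*(-3) = 0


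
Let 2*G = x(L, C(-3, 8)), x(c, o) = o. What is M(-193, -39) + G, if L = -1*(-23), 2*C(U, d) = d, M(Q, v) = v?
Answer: -37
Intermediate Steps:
C(U, d) = d/2
L = 23
G = 2 (G = ((½)*8)/2 = (½)*4 = 2)
M(-193, -39) + G = -39 + 2 = -37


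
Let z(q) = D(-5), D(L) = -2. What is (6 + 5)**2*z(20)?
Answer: -242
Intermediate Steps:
z(q) = -2
(6 + 5)**2*z(20) = (6 + 5)**2*(-2) = 11**2*(-2) = 121*(-2) = -242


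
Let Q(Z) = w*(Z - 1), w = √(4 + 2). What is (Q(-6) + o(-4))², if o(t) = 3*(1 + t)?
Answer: 375 + 126*√6 ≈ 683.64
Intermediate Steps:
w = √6 ≈ 2.4495
o(t) = 3 + 3*t
Q(Z) = √6*(-1 + Z) (Q(Z) = √6*(Z - 1) = √6*(-1 + Z))
(Q(-6) + o(-4))² = (√6*(-1 - 6) + (3 + 3*(-4)))² = (√6*(-7) + (3 - 12))² = (-7*√6 - 9)² = (-9 - 7*√6)²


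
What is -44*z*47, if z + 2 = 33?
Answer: -64108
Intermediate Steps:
z = 31 (z = -2 + 33 = 31)
-44*z*47 = -44*31*47 = -1364*47 = -64108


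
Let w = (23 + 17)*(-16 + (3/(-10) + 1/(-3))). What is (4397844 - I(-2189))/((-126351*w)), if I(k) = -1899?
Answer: 1466581/28021844 ≈ 0.052337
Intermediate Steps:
w = -1996/3 (w = 40*(-16 + (3*(-⅒) + 1*(-⅓))) = 40*(-16 + (-3/10 - ⅓)) = 40*(-16 - 19/30) = 40*(-499/30) = -1996/3 ≈ -665.33)
(4397844 - I(-2189))/((-126351*w)) = (4397844 - 1*(-1899))/((-126351*(-1996/3))) = (4397844 + 1899)/84065532 = 4399743*(1/84065532) = 1466581/28021844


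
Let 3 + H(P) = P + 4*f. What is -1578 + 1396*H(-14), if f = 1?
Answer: -19726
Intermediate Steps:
H(P) = 1 + P (H(P) = -3 + (P + 4*1) = -3 + (P + 4) = -3 + (4 + P) = 1 + P)
-1578 + 1396*H(-14) = -1578 + 1396*(1 - 14) = -1578 + 1396*(-13) = -1578 - 18148 = -19726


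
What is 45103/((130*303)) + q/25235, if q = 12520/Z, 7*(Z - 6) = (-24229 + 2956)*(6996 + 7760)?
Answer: 1701322980964073/1485823844704290 ≈ 1.1450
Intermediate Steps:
Z = -44843478 (Z = 6 + ((-24229 + 2956)*(6996 + 7760))/7 = 6 + (-21273*14756)/7 = 6 + (1/7)*(-313904388) = 6 - 44843484 = -44843478)
q = -6260/22421739 (q = 12520/(-44843478) = 12520*(-1/44843478) = -6260/22421739 ≈ -0.00027919)
45103/((130*303)) + q/25235 = 45103/((130*303)) - 6260/22421739/25235 = 45103/39390 - 6260/22421739*1/25235 = 45103*(1/39390) - 1252/113162516733 = 45103/39390 - 1252/113162516733 = 1701322980964073/1485823844704290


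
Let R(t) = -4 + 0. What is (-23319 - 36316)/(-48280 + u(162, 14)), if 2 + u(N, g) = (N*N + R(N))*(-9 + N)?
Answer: -59635/3966438 ≈ -0.015035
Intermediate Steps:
R(t) = -4
u(N, g) = -2 + (-9 + N)*(-4 + N²) (u(N, g) = -2 + (N*N - 4)*(-9 + N) = -2 + (N² - 4)*(-9 + N) = -2 + (-4 + N²)*(-9 + N) = -2 + (-9 + N)*(-4 + N²))
(-23319 - 36316)/(-48280 + u(162, 14)) = (-23319 - 36316)/(-48280 + (34 + 162³ - 9*162² - 4*162)) = -59635/(-48280 + (34 + 4251528 - 9*26244 - 648)) = -59635/(-48280 + (34 + 4251528 - 236196 - 648)) = -59635/(-48280 + 4014718) = -59635/3966438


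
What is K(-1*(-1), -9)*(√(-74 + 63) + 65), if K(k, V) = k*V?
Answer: -585 - 9*I*√11 ≈ -585.0 - 29.85*I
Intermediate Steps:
K(k, V) = V*k
K(-1*(-1), -9)*(√(-74 + 63) + 65) = (-(-9)*(-1))*(√(-74 + 63) + 65) = (-9*1)*(√(-11) + 65) = -9*(I*√11 + 65) = -9*(65 + I*√11) = -585 - 9*I*√11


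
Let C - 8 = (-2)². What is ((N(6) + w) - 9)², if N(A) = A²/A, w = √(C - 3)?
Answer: 0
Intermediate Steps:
C = 12 (C = 8 + (-2)² = 8 + 4 = 12)
w = 3 (w = √(12 - 3) = √9 = 3)
N(A) = A
((N(6) + w) - 9)² = ((6 + 3) - 9)² = (9 - 9)² = 0² = 0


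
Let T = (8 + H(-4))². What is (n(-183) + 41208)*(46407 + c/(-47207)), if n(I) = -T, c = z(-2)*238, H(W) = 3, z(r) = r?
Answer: 90010758733075/47207 ≈ 1.9067e+9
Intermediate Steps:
c = -476 (c = -2*238 = -476)
T = 121 (T = (8 + 3)² = 11² = 121)
n(I) = -121 (n(I) = -1*121 = -121)
(n(-183) + 41208)*(46407 + c/(-47207)) = (-121 + 41208)*(46407 - 476/(-47207)) = 41087*(46407 - 476*(-1/47207)) = 41087*(46407 + 476/47207) = 41087*(2190735725/47207) = 90010758733075/47207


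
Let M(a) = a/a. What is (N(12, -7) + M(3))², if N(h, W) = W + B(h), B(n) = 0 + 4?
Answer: 4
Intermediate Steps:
M(a) = 1
B(n) = 4
N(h, W) = 4 + W (N(h, W) = W + 4 = 4 + W)
(N(12, -7) + M(3))² = ((4 - 7) + 1)² = (-3 + 1)² = (-2)² = 4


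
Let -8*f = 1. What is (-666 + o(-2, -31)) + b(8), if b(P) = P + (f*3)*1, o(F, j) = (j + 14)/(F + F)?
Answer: -5233/8 ≈ -654.13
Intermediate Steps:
f = -⅛ (f = -⅛*1 = -⅛ ≈ -0.12500)
o(F, j) = (14 + j)/(2*F) (o(F, j) = (14 + j)/((2*F)) = (14 + j)*(1/(2*F)) = (14 + j)/(2*F))
b(P) = -3/8 + P (b(P) = P - ⅛*3*1 = P - 3/8*1 = P - 3/8 = -3/8 + P)
(-666 + o(-2, -31)) + b(8) = (-666 + (½)*(14 - 31)/(-2)) + (-3/8 + 8) = (-666 + (½)*(-½)*(-17)) + 61/8 = (-666 + 17/4) + 61/8 = -2647/4 + 61/8 = -5233/8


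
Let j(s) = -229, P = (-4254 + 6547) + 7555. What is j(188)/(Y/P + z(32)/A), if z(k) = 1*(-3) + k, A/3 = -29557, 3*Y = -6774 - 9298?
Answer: 24996266229/59415712 ≈ 420.70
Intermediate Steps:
Y = -16072/3 (Y = (-6774 - 9298)/3 = (⅓)*(-16072) = -16072/3 ≈ -5357.3)
A = -88671 (A = 3*(-29557) = -88671)
P = 9848 (P = 2293 + 7555 = 9848)
z(k) = -3 + k
j(188)/(Y/P + z(32)/A) = -229/(-16072/3/9848 + (-3 + 32)/(-88671)) = -229/(-16072/3*1/9848 + 29*(-1/88671)) = -229/(-2009/3693 - 29/88671) = -229/(-59415712/109154001) = -229*(-109154001/59415712) = 24996266229/59415712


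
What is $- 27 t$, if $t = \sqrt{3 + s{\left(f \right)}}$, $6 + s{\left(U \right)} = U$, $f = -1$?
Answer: $- 54 i \approx - 54.0 i$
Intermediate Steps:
$s{\left(U \right)} = -6 + U$
$t = 2 i$ ($t = \sqrt{3 - 7} = \sqrt{-4} = 2 i \approx 2.0 i$)
$- 27 t = - 27 \cdot 2 i = - 54 i$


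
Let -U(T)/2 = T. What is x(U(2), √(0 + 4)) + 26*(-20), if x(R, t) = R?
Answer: -524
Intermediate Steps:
U(T) = -2*T
x(U(2), √(0 + 4)) + 26*(-20) = -2*2 + 26*(-20) = -4 - 520 = -524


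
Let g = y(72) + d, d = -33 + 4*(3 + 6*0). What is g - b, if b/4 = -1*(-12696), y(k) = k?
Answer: -50733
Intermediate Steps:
d = -21 (d = -33 + 4*(3 + 0) = -33 + 4*3 = -33 + 12 = -21)
g = 51 (g = 72 - 21 = 51)
b = 50784 (b = 4*(-1*(-12696)) = 4*12696 = 50784)
g - b = 51 - 1*50784 = 51 - 50784 = -50733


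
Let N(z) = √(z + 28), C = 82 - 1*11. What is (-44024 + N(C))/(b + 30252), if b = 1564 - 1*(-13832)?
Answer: -5503/5706 + √11/15216 ≈ -0.96421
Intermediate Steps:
C = 71 (C = 82 - 11 = 71)
N(z) = √(28 + z)
b = 15396 (b = 1564 + 13832 = 15396)
(-44024 + N(C))/(b + 30252) = (-44024 + √(28 + 71))/(15396 + 30252) = (-44024 + √99)/45648 = (-44024 + 3*√11)*(1/45648) = -5503/5706 + √11/15216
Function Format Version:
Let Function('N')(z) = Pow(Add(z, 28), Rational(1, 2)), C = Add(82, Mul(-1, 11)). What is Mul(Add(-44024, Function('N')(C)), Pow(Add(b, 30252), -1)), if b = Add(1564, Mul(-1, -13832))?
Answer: Add(Rational(-5503, 5706), Mul(Rational(1, 15216), Pow(11, Rational(1, 2)))) ≈ -0.96421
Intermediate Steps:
C = 71 (C = Add(82, -11) = 71)
Function('N')(z) = Pow(Add(28, z), Rational(1, 2))
b = 15396 (b = Add(1564, 13832) = 15396)
Mul(Add(-44024, Function('N')(C)), Pow(Add(b, 30252), -1)) = Mul(Add(-44024, Pow(Add(28, 71), Rational(1, 2))), Pow(Add(15396, 30252), -1)) = Mul(Add(-44024, Pow(99, Rational(1, 2))), Pow(45648, -1)) = Mul(Add(-44024, Mul(3, Pow(11, Rational(1, 2)))), Rational(1, 45648)) = Add(Rational(-5503, 5706), Mul(Rational(1, 15216), Pow(11, Rational(1, 2))))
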